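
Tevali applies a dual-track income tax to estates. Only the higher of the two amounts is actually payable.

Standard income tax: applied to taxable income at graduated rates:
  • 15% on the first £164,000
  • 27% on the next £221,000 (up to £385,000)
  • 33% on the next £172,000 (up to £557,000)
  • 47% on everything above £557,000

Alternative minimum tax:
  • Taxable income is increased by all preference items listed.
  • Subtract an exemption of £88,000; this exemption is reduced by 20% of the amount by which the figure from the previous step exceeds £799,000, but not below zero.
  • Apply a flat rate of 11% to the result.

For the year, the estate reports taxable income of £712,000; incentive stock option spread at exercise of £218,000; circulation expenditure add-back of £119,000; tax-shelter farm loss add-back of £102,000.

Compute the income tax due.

£213,880

Alternative minimum tax:
  Adjusted income: £712,000 + £218,000 + £119,000 + £102,000 = £1,151,000
  Exemption: £88,000 − 20% × (£1,151,000 − £799,000) = £88,000 − £70,400 = £17,600
  Base: £1,151,000 − £17,600 = £1,133,400
  £1,133,400 × 11% = £124,674

Standard income tax:
  £164,000 × 15% = £24,600
  £221,000 × 27% = £59,670
  £172,000 × 33% = £56,760
  £155,000 × 47% = £72,850
  → £213,880

£213,880 > £124,674, so the standard income tax governs.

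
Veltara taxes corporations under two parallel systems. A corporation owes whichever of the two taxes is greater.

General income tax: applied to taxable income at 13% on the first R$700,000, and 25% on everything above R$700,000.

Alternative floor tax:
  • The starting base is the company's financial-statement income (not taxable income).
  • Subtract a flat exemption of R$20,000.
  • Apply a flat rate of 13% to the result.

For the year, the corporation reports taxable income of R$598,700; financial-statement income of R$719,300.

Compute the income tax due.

R$90,909

Alternative floor tax:
  Base (financial-statement income): R$719,300
  Less exemption R$20,000 → base R$699,300
  R$699,300 × 13% = R$90,909

General income tax:
  R$598,700 × 13% = R$77,831

R$90,909 > R$77,831, so the alternative floor tax is the binding amount.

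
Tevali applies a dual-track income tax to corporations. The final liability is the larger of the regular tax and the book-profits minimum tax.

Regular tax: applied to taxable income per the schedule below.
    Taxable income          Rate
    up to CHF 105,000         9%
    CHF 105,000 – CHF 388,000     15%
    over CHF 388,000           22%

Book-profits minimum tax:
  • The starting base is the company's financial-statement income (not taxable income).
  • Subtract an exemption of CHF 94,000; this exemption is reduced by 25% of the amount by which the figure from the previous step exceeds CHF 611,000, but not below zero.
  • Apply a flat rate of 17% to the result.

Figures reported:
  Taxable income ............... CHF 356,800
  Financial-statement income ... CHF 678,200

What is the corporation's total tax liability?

CHF 102,170

Regular tax:
  CHF 105,000 × 9% = CHF 9,450
  CHF 251,800 × 15% = CHF 37,770
  → CHF 47,220

Book-profits minimum tax:
  Base (financial-statement income): CHF 678,200
  Exemption: CHF 94,000 − 25% × (CHF 678,200 − CHF 611,000) = CHF 94,000 − CHF 16,800 = CHF 77,200
  Base: CHF 678,200 − CHF 77,200 = CHF 601,000
  CHF 601,000 × 17% = CHF 102,170

CHF 102,170 > CHF 47,220, so the book-profits minimum tax is the binding amount.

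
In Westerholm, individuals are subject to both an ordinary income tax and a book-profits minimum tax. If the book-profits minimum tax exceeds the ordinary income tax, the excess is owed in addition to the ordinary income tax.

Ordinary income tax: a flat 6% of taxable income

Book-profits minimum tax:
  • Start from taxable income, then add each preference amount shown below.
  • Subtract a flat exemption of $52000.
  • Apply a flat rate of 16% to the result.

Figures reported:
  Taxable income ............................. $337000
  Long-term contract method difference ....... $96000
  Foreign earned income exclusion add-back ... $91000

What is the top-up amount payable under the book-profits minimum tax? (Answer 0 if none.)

$55300

Book-profits minimum tax:
  Adjusted income: $337000 + $96000 + $91000 = $524000
  Less exemption $52000 → base $472000
  $472000 × 16% = $75520

Ordinary income tax:
  $337000 × 6% = $20220

Excess of book-profits minimum tax over ordinary income tax: $75520 − $20220 = $55300.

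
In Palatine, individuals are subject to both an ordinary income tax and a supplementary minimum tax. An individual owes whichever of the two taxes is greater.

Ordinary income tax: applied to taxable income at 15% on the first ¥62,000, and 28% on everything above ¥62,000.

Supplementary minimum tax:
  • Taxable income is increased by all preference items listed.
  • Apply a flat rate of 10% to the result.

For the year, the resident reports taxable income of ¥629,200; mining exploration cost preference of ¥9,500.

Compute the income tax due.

¥168,116

Ordinary income tax:
  ¥62,000 × 15% = ¥9,300
  ¥567,200 × 28% = ¥158,816
  → ¥168,116

Supplementary minimum tax:
  Adjusted income: ¥629,200 + ¥9,500 = ¥638,700
  ¥638,700 × 10% = ¥63,870

¥168,116 > ¥63,870, so the ordinary income tax governs.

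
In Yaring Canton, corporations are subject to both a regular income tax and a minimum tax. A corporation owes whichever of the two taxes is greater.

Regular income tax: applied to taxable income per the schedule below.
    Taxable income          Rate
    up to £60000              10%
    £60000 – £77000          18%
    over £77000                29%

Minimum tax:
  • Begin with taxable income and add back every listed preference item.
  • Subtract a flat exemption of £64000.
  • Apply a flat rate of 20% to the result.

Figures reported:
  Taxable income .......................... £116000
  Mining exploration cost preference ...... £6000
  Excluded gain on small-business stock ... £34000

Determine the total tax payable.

£20370

Minimum tax:
  Adjusted income: £116000 + £6000 + £34000 = £156000
  Less exemption £64000 → base £92000
  £92000 × 20% = £18400

Regular income tax:
  £60000 × 10% = £6000
  £17000 × 18% = £3060
  £39000 × 29% = £11310
  → £20370

£20370 > £18400, so the regular income tax governs.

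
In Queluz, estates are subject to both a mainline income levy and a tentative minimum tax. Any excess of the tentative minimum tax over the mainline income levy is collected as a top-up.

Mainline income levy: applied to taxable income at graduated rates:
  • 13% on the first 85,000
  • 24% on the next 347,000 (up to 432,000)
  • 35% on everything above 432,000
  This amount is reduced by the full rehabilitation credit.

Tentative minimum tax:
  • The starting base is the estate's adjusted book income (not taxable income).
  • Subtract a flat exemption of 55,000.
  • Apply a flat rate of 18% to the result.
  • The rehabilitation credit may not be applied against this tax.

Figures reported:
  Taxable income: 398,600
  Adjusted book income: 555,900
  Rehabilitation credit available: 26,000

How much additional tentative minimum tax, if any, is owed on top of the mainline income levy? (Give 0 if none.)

Tentative minimum tax:
  Base (adjusted book income): 555,900
  Less exemption 55,000 → base 500,900
  500,900 × 18% = 90,162

Mainline income levy:
  85,000 × 13% = 11,050
  313,600 × 24% = 75,264
  → 86,314
  Less rehabilitation credit 26,000 → 60,314

Excess of tentative minimum tax over mainline income levy: 90,162 − 60,314 = 29,848.

29,848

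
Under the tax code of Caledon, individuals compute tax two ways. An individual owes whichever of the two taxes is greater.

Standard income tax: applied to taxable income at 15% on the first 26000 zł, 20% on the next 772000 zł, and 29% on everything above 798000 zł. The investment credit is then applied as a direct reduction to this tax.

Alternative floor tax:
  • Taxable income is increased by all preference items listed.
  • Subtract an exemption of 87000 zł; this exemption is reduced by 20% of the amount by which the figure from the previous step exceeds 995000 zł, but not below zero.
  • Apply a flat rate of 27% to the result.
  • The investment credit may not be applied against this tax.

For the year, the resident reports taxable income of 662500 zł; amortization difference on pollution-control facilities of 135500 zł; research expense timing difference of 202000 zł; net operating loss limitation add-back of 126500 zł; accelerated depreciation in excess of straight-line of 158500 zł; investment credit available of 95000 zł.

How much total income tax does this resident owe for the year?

339120 zł

Alternative floor tax:
  Adjusted income: 662500 zł + 135500 zł + 202000 zł + 126500 zł + 158500 zł = 1285000 zł
  Exemption: 87000 zł − 20% × (1285000 zł − 995000 zł) = 87000 zł − 58000 zł = 29000 zł
  Base: 1285000 zł − 29000 zł = 1256000 zł
  1256000 zł × 27% = 339120 zł

Standard income tax:
  26000 zł × 15% = 3900 zł
  636500 zł × 20% = 127300 zł
  → 131200 zł
  Less investment credit 95000 zł → 36200 zł

339120 zł > 36200 zł, so the alternative floor tax is the binding amount.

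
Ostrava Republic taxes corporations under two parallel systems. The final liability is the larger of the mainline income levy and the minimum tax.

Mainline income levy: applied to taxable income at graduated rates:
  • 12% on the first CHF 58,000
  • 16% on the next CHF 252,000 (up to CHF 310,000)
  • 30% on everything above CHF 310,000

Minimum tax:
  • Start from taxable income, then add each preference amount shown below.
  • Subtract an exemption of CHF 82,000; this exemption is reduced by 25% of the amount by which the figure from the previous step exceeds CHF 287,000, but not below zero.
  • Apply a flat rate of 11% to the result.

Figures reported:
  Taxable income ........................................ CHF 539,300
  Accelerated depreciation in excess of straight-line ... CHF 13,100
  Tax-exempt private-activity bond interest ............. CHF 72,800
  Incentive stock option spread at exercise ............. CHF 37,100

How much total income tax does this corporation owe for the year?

CHF 116,070

Minimum tax:
  Adjusted income: CHF 539,300 + CHF 13,100 + CHF 72,800 + CHF 37,100 = CHF 662,300
  Exemption: 25% × (CHF 662,300 − CHF 287,000) = CHF 93,825 ≥ CHF 82,000, so the exemption is fully phased out
  Base: CHF 662,300 − CHF 0 = CHF 662,300
  CHF 662,300 × 11% = CHF 72,853

Mainline income levy:
  CHF 58,000 × 12% = CHF 6,960
  CHF 252,000 × 16% = CHF 40,320
  CHF 229,300 × 30% = CHF 68,790
  → CHF 116,070

CHF 116,070 > CHF 72,853, so the mainline income levy governs.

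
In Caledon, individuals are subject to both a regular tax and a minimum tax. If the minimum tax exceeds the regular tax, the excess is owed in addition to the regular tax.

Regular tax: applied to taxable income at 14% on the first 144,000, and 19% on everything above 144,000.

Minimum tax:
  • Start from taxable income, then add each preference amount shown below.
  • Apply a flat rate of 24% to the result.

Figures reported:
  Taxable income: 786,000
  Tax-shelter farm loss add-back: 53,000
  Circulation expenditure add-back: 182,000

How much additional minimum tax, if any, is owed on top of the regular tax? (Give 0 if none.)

102,900

Regular tax:
  144,000 × 14% = 20,160
  642,000 × 19% = 121,980
  → 142,140

Minimum tax:
  Adjusted income: 786,000 + 53,000 + 182,000 = 1,021,000
  1,021,000 × 24% = 245,040

Excess of minimum tax over regular tax: 245,040 − 142,140 = 102,900.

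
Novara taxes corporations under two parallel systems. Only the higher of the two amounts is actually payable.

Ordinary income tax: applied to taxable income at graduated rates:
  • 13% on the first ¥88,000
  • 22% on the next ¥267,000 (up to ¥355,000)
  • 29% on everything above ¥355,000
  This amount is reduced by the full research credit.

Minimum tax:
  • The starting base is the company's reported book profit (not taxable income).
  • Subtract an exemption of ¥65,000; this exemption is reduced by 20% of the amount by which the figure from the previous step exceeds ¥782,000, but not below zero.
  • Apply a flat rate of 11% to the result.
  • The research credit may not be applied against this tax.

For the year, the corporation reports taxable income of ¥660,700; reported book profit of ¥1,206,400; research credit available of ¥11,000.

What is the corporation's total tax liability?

Minimum tax:
  Base (reported book profit): ¥1,206,400
  Exemption: 20% × (¥1,206,400 − ¥782,000) = ¥84,880 ≥ ¥65,000, so the exemption is fully phased out
  Base: ¥1,206,400 − ¥0 = ¥1,206,400
  ¥1,206,400 × 11% = ¥132,704

Ordinary income tax:
  ¥88,000 × 13% = ¥11,440
  ¥267,000 × 22% = ¥58,740
  ¥305,700 × 29% = ¥88,653
  → ¥158,833
  Less research credit ¥11,000 → ¥147,833

¥147,833 > ¥132,704, so the ordinary income tax governs.

¥147,833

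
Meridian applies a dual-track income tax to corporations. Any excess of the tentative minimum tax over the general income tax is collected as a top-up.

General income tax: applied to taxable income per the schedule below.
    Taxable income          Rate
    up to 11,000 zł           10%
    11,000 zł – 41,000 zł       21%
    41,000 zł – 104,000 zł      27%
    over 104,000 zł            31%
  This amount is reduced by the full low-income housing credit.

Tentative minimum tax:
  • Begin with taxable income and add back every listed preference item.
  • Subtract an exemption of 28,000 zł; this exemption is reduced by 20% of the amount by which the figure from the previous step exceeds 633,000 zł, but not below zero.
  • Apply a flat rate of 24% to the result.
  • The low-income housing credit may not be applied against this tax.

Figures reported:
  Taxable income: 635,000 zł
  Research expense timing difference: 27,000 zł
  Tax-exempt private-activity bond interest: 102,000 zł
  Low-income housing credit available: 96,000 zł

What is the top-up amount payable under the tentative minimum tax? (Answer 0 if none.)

89,908 zł

Tentative minimum tax:
  Adjusted income: 635,000 zł + 27,000 zł + 102,000 zł = 764,000 zł
  Exemption: 28,000 zł − 20% × (764,000 zł − 633,000 zł) = 28,000 zł − 26,200 zł = 1,800 zł
  Base: 764,000 zł − 1,800 zł = 762,200 zł
  762,200 zł × 24% = 182,928 zł

General income tax:
  11,000 zł × 10% = 1,100 zł
  30,000 zł × 21% = 6,300 zł
  63,000 zł × 27% = 17,010 zł
  531,000 zł × 31% = 164,610 zł
  → 189,020 zł
  Less low-income housing credit 96,000 zł → 93,020 zł

Excess of tentative minimum tax over general income tax: 182,928 zł − 93,020 zł = 89,908 zł.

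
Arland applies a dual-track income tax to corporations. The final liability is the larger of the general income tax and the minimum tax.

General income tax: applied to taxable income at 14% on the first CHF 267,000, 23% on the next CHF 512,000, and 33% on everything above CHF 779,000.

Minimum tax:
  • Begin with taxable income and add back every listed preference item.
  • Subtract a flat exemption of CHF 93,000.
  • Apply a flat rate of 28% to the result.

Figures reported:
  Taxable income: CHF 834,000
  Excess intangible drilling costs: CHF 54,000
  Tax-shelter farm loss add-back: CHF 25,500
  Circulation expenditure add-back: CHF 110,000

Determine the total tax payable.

General income tax:
  CHF 267,000 × 14% = CHF 37,380
  CHF 512,000 × 23% = CHF 117,760
  CHF 55,000 × 33% = CHF 18,150
  → CHF 173,290

Minimum tax:
  Adjusted income: CHF 834,000 + CHF 54,000 + CHF 25,500 + CHF 110,000 = CHF 1,023,500
  Less exemption CHF 93,000 → base CHF 930,500
  CHF 930,500 × 28% = CHF 260,540

CHF 260,540 > CHF 173,290, so the minimum tax is the binding amount.

CHF 260,540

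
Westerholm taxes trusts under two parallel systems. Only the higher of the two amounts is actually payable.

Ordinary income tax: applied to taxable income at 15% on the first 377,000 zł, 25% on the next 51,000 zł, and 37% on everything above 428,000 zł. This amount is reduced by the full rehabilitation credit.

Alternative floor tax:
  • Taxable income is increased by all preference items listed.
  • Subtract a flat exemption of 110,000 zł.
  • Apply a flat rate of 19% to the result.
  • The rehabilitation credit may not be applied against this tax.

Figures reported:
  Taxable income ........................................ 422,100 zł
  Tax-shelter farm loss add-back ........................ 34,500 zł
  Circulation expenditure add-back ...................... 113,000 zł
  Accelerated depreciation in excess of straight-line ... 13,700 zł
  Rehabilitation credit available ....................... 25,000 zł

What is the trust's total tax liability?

Alternative floor tax:
  Adjusted income: 422,100 zł + 34,500 zł + 113,000 zł + 13,700 zł = 583,300 zł
  Less exemption 110,000 zł → base 473,300 zł
  473,300 zł × 19% = 89,927 zł

Ordinary income tax:
  377,000 zł × 15% = 56,550 zł
  45,100 zł × 25% = 11,275 zł
  → 67,825 zł
  Less rehabilitation credit 25,000 zł → 42,825 zł

89,927 zł > 42,825 zł, so the alternative floor tax is the binding amount.

89,927 zł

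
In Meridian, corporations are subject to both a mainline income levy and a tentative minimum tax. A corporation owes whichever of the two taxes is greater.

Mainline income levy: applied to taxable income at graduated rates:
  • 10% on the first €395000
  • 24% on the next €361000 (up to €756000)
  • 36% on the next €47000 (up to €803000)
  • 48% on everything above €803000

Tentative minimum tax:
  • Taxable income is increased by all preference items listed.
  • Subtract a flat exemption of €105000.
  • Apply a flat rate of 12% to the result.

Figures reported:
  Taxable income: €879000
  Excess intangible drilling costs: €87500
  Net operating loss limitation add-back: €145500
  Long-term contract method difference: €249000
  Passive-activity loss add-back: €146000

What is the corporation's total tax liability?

Mainline income levy:
  €395000 × 10% = €39500
  €361000 × 24% = €86640
  €47000 × 36% = €16920
  €76000 × 48% = €36480
  → €179540

Tentative minimum tax:
  Adjusted income: €879000 + €87500 + €145500 + €249000 + €146000 = €1507000
  Less exemption €105000 → base €1402000
  €1402000 × 12% = €168240

€179540 > €168240, so the mainline income levy governs.

€179540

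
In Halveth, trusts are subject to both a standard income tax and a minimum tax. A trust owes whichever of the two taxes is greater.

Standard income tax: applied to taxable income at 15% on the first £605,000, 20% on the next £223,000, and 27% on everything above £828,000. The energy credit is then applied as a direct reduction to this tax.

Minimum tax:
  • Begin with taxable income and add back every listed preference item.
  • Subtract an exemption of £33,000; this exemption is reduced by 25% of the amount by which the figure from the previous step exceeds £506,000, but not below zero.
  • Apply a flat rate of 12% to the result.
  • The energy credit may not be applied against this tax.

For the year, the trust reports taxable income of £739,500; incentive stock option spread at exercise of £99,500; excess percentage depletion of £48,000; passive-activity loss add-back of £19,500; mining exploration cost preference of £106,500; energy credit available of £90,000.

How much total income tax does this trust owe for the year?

£121,560

Standard income tax:
  £605,000 × 15% = £90,750
  £134,500 × 20% = £26,900
  → £117,650
  Less energy credit £90,000 → £27,650

Minimum tax:
  Adjusted income: £739,500 + £99,500 + £48,000 + £19,500 + £106,500 = £1,013,000
  Exemption: 25% × (£1,013,000 − £506,000) = £126,750 ≥ £33,000, so the exemption is fully phased out
  Base: £1,013,000 − £0 = £1,013,000
  £1,013,000 × 12% = £121,560

£121,560 > £27,650, so the minimum tax is the binding amount.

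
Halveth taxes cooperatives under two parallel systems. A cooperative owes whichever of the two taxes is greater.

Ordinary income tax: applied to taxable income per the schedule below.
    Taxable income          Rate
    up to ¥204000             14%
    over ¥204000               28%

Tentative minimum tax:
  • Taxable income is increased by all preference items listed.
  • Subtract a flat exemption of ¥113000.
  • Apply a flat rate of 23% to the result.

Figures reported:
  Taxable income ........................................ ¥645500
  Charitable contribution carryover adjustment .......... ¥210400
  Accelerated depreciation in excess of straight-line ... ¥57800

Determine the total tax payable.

Tentative minimum tax:
  Adjusted income: ¥645500 + ¥210400 + ¥57800 = ¥913700
  Less exemption ¥113000 → base ¥800700
  ¥800700 × 23% = ¥184161

Ordinary income tax:
  ¥204000 × 14% = ¥28560
  ¥441500 × 28% = ¥123620
  → ¥152180

¥184161 > ¥152180, so the tentative minimum tax is the binding amount.

¥184161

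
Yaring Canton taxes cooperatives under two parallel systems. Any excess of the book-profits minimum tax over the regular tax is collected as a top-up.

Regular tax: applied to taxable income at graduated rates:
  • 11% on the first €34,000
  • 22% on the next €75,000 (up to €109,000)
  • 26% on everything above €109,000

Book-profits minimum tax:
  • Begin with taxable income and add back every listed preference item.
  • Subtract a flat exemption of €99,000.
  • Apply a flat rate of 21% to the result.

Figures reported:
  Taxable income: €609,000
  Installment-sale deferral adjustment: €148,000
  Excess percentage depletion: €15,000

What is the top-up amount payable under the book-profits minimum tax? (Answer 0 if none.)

Regular tax:
  €34,000 × 11% = €3,740
  €75,000 × 22% = €16,500
  €500,000 × 26% = €130,000
  → €150,240

Book-profits minimum tax:
  Adjusted income: €609,000 + €148,000 + €15,000 = €772,000
  Less exemption €99,000 → base €673,000
  €673,000 × 21% = €141,330

€141,330 ≤ €150,240, so no add-on is due.

€0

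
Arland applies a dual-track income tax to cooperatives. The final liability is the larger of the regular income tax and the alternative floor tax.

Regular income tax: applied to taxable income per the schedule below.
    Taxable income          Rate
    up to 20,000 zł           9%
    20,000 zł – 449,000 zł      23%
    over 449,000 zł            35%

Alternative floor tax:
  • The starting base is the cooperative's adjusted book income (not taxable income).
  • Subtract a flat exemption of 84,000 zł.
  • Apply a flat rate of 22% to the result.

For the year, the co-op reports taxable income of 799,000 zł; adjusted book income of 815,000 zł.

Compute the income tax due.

222,970 zł

Regular income tax:
  20,000 zł × 9% = 1,800 zł
  429,000 zł × 23% = 98,670 zł
  350,000 zł × 35% = 122,500 zł
  → 222,970 zł

Alternative floor tax:
  Base (adjusted book income): 815,000 zł
  Less exemption 84,000 zł → base 731,000 zł
  731,000 zł × 22% = 160,820 zł

222,970 zł > 160,820 zł, so the regular income tax governs.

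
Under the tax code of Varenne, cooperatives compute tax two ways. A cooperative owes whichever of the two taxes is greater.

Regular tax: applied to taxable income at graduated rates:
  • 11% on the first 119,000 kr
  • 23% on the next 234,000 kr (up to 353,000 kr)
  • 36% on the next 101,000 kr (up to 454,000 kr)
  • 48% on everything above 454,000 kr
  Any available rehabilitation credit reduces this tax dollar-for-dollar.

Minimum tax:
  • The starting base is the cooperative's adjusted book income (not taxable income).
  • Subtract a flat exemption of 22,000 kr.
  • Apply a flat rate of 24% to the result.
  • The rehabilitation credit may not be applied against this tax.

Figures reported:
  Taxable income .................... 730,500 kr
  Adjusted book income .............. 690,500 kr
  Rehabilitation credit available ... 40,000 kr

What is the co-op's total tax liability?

195,990 kr

Minimum tax:
  Base (adjusted book income): 690,500 kr
  Less exemption 22,000 kr → base 668,500 kr
  668,500 kr × 24% = 160,440 kr

Regular tax:
  119,000 kr × 11% = 13,090 kr
  234,000 kr × 23% = 53,820 kr
  101,000 kr × 36% = 36,360 kr
  276,500 kr × 48% = 132,720 kr
  → 235,990 kr
  Less rehabilitation credit 40,000 kr → 195,990 kr

195,990 kr > 160,440 kr, so the regular tax governs.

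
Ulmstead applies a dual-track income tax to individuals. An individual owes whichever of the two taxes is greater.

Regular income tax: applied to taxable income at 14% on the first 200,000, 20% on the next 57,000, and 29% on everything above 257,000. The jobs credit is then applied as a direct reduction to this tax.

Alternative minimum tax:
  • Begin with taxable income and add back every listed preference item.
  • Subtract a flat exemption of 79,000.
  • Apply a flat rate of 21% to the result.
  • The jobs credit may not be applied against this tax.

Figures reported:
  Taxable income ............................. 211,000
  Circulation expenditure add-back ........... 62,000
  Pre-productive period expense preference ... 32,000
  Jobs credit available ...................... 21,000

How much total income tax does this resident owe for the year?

47,460

Alternative minimum tax:
  Adjusted income: 211,000 + 62,000 + 32,000 = 305,000
  Less exemption 79,000 → base 226,000
  226,000 × 21% = 47,460

Regular income tax:
  200,000 × 14% = 28,000
  11,000 × 20% = 2,200
  → 30,200
  Less jobs credit 21,000 → 9,200

47,460 > 9,200, so the alternative minimum tax is the binding amount.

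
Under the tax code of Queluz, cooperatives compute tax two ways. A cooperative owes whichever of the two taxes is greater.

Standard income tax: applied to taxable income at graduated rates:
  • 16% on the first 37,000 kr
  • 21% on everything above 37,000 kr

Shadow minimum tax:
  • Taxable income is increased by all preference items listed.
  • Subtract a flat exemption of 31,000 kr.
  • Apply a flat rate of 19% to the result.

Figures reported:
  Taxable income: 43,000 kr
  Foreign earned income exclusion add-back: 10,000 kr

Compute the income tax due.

Shadow minimum tax:
  Adjusted income: 43,000 kr + 10,000 kr = 53,000 kr
  Less exemption 31,000 kr → base 22,000 kr
  22,000 kr × 19% = 4,180 kr

Standard income tax:
  37,000 kr × 16% = 5,920 kr
  6,000 kr × 21% = 1,260 kr
  → 7,180 kr

7,180 kr > 4,180 kr, so the standard income tax governs.

7,180 kr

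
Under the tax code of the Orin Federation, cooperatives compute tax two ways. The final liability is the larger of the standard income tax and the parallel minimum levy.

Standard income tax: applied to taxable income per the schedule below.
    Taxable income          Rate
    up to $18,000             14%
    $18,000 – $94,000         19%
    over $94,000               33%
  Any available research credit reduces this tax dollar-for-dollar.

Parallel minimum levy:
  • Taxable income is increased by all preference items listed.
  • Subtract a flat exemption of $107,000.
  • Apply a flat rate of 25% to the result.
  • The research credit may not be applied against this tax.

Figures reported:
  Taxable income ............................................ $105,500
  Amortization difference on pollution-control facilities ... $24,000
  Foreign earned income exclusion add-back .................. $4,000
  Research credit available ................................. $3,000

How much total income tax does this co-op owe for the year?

Standard income tax:
  $18,000 × 14% = $2,520
  $76,000 × 19% = $14,440
  $11,500 × 33% = $3,795
  → $20,755
  Less research credit $3,000 → $17,755

Parallel minimum levy:
  Adjusted income: $105,500 + $24,000 + $4,000 = $133,500
  Less exemption $107,000 → base $26,500
  $26,500 × 25% = $6,625

$17,755 > $6,625, so the standard income tax governs.

$17,755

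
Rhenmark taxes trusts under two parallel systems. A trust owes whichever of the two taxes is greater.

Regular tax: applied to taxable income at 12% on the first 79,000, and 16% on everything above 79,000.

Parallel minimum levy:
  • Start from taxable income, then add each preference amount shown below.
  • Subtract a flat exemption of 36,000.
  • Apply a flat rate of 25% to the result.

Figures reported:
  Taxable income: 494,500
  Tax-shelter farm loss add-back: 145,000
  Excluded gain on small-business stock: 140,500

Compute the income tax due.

Parallel minimum levy:
  Adjusted income: 494,500 + 145,000 + 140,500 = 780,000
  Less exemption 36,000 → base 744,000
  744,000 × 25% = 186,000

Regular tax:
  79,000 × 12% = 9,480
  415,500 × 16% = 66,480
  → 75,960

186,000 > 75,960, so the parallel minimum levy is the binding amount.

186,000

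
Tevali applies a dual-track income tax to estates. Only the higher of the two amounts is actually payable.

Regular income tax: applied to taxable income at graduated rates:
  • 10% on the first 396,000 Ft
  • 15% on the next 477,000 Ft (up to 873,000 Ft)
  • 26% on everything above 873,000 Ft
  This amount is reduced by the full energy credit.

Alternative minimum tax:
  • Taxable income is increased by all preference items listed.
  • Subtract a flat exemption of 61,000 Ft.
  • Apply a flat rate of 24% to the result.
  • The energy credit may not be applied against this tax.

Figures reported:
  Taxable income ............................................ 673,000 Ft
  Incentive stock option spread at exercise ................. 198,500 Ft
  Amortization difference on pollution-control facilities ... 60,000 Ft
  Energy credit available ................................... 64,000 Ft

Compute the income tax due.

Regular income tax:
  396,000 Ft × 10% = 39,600 Ft
  277,000 Ft × 15% = 41,550 Ft
  → 81,150 Ft
  Less energy credit 64,000 Ft → 17,150 Ft

Alternative minimum tax:
  Adjusted income: 673,000 Ft + 198,500 Ft + 60,000 Ft = 931,500 Ft
  Less exemption 61,000 Ft → base 870,500 Ft
  870,500 Ft × 24% = 208,920 Ft

208,920 Ft > 17,150 Ft, so the alternative minimum tax is the binding amount.

208,920 Ft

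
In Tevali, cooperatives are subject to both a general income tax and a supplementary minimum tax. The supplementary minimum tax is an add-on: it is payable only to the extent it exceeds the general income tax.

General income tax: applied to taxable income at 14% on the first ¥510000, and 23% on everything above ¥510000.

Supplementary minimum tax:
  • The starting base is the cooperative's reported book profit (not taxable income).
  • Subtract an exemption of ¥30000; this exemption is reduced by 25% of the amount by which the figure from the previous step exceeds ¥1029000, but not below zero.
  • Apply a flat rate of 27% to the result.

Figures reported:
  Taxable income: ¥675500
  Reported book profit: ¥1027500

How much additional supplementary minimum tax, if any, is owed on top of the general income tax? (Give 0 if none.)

Supplementary minimum tax:
  Base (reported book profit): ¥1027500
  Exemption: ¥1027500 ≤ ¥1029000, so full ¥30000 applies
  Base: ¥1027500 − ¥30000 = ¥997500
  ¥997500 × 27% = ¥269325

General income tax:
  ¥510000 × 14% = ¥71400
  ¥165500 × 23% = ¥38065
  → ¥109465

Excess of supplementary minimum tax over general income tax: ¥269325 − ¥109465 = ¥159860.

¥159860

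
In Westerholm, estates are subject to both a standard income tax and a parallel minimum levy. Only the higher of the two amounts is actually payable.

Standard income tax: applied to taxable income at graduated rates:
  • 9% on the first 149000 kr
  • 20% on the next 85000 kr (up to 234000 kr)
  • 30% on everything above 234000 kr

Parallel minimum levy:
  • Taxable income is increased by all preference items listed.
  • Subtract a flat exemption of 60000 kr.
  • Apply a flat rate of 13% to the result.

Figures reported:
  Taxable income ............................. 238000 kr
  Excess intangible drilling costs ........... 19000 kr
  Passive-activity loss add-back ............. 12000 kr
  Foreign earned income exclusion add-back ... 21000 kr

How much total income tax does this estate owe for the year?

Parallel minimum levy:
  Adjusted income: 238000 kr + 19000 kr + 12000 kr + 21000 kr = 290000 kr
  Less exemption 60000 kr → base 230000 kr
  230000 kr × 13% = 29900 kr

Standard income tax:
  149000 kr × 9% = 13410 kr
  85000 kr × 20% = 17000 kr
  4000 kr × 30% = 1200 kr
  → 31610 kr

31610 kr > 29900 kr, so the standard income tax governs.

31610 kr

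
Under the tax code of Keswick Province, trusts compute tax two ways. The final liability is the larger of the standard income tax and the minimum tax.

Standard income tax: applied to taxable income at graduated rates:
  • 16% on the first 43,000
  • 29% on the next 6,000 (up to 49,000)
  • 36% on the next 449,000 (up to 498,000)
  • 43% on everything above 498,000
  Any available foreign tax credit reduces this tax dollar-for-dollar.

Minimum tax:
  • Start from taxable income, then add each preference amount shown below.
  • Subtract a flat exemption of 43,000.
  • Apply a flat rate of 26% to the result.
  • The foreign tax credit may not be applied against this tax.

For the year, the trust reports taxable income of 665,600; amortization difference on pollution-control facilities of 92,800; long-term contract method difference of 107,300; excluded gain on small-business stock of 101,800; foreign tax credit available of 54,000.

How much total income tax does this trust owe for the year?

240,370

Minimum tax:
  Adjusted income: 665,600 + 92,800 + 107,300 + 101,800 = 967,500
  Less exemption 43,000 → base 924,500
  924,500 × 26% = 240,370

Standard income tax:
  43,000 × 16% = 6,880
  6,000 × 29% = 1,740
  449,000 × 36% = 161,640
  167,600 × 43% = 72,068
  → 242,328
  Less foreign tax credit 54,000 → 188,328

240,370 > 188,328, so the minimum tax is the binding amount.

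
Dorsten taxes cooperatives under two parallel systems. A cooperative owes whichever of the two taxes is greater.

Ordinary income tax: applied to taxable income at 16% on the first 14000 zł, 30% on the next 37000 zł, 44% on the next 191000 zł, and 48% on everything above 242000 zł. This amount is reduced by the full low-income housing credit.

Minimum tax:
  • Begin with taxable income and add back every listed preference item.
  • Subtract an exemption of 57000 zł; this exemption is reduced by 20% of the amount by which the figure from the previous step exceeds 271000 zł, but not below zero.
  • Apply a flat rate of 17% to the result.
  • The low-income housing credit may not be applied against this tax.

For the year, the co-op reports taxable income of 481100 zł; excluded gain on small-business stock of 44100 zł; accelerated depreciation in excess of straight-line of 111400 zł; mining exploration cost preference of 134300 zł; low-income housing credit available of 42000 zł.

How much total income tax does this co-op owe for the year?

170148 zł

Minimum tax:
  Adjusted income: 481100 zł + 44100 zł + 111400 zł + 134300 zł = 770900 zł
  Exemption: 20% × (770900 zł − 271000 zł) = 99980 zł ≥ 57000 zł, so the exemption is fully phased out
  Base: 770900 zł − 0 zł = 770900 zł
  770900 zł × 17% = 131053 zł

Ordinary income tax:
  14000 zł × 16% = 2240 zł
  37000 zł × 30% = 11100 zł
  191000 zł × 44% = 84040 zł
  239100 zł × 48% = 114768 zł
  → 212148 zł
  Less low-income housing credit 42000 zł → 170148 zł

170148 zł > 131053 zł, so the ordinary income tax governs.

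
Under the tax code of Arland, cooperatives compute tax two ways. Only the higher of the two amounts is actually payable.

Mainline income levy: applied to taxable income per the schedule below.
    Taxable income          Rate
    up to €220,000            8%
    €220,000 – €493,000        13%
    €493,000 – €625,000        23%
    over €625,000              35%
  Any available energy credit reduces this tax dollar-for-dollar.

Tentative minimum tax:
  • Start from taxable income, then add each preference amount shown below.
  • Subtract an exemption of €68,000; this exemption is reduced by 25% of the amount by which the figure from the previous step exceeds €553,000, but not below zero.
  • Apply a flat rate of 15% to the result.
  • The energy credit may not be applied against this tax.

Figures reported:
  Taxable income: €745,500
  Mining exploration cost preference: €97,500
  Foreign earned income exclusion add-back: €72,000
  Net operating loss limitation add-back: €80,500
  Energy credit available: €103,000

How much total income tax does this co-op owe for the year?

€149,325

Mainline income levy:
  €220,000 × 8% = €17,600
  €273,000 × 13% = €35,490
  €132,000 × 23% = €30,360
  €120,500 × 35% = €42,175
  → €125,625
  Less energy credit €103,000 → €22,625

Tentative minimum tax:
  Adjusted income: €745,500 + €97,500 + €72,000 + €80,500 = €995,500
  Exemption: 25% × (€995,500 − €553,000) = €110,625 ≥ €68,000, so the exemption is fully phased out
  Base: €995,500 − €0 = €995,500
  €995,500 × 15% = €149,325

€149,325 > €22,625, so the tentative minimum tax is the binding amount.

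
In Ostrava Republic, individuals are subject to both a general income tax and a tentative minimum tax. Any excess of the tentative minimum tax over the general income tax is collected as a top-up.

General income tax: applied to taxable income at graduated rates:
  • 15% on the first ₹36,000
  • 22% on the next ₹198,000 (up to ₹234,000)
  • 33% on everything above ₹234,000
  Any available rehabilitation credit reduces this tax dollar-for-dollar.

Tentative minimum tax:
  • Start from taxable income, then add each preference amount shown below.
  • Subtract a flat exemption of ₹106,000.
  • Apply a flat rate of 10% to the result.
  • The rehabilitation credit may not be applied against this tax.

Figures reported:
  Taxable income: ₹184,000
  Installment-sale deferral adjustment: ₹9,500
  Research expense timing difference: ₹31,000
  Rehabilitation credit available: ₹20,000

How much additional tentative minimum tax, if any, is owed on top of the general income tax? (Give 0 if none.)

Tentative minimum tax:
  Adjusted income: ₹184,000 + ₹9,500 + ₹31,000 = ₹224,500
  Less exemption ₹106,000 → base ₹118,500
  ₹118,500 × 10% = ₹11,850

General income tax:
  ₹36,000 × 15% = ₹5,400
  ₹148,000 × 22% = ₹32,560
  → ₹37,960
  Less rehabilitation credit ₹20,000 → ₹17,960

₹11,850 ≤ ₹17,960, so no add-on is due.

₹0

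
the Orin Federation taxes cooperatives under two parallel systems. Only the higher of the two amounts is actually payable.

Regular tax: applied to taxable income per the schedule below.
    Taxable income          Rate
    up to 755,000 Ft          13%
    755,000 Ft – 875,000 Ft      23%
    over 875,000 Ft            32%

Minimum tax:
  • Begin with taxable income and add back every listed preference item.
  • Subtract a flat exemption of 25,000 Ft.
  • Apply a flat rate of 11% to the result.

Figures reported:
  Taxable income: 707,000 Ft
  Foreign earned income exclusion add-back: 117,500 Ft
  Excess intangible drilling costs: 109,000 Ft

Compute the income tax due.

Minimum tax:
  Adjusted income: 707,000 Ft + 117,500 Ft + 109,000 Ft = 933,500 Ft
  Less exemption 25,000 Ft → base 908,500 Ft
  908,500 Ft × 11% = 99,935 Ft

Regular tax:
  707,000 Ft × 13% = 91,910 Ft

99,935 Ft > 91,910 Ft, so the minimum tax is the binding amount.

99,935 Ft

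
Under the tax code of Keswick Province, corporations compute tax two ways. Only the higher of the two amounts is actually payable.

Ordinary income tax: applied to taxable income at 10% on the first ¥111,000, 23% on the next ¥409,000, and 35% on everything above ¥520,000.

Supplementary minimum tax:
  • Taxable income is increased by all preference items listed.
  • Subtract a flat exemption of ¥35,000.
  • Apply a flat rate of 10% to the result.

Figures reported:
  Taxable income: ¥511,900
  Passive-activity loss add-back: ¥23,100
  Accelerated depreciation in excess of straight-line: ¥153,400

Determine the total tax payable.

¥103,307

Supplementary minimum tax:
  Adjusted income: ¥511,900 + ¥23,100 + ¥153,400 = ¥688,400
  Less exemption ¥35,000 → base ¥653,400
  ¥653,400 × 10% = ¥65,340

Ordinary income tax:
  ¥111,000 × 10% = ¥11,100
  ¥400,900 × 23% = ¥92,207
  → ¥103,307

¥103,307 > ¥65,340, so the ordinary income tax governs.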